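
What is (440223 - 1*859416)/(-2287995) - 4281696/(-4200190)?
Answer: 385239642873/320333790635 ≈ 1.2026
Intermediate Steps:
(440223 - 1*859416)/(-2287995) - 4281696/(-4200190) = (440223 - 859416)*(-1/2287995) - 4281696*(-1/4200190) = -419193*(-1/2287995) + 2140848/2100095 = 139731/762665 + 2140848/2100095 = 385239642873/320333790635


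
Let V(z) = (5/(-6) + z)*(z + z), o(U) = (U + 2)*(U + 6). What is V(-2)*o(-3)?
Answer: -34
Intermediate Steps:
o(U) = (2 + U)*(6 + U)
V(z) = 2*z*(-⅚ + z) (V(z) = (5*(-⅙) + z)*(2*z) = (-⅚ + z)*(2*z) = 2*z*(-⅚ + z))
V(-2)*o(-3) = ((⅓)*(-2)*(-5 + 6*(-2)))*(12 + (-3)² + 8*(-3)) = ((⅓)*(-2)*(-5 - 12))*(12 + 9 - 24) = ((⅓)*(-2)*(-17))*(-3) = (34/3)*(-3) = -34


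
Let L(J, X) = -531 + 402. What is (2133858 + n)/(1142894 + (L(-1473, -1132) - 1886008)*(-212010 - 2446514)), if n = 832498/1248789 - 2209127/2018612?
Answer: 5379071828743824317/12640254965280475123943976 ≈ 4.2555e-7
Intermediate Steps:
L(J, X) = -129
n = -1078243044427/2520820460868 (n = 832498*(1/1248789) - 2209127*1/2018612 = 832498/1248789 - 2209127/2018612 = -1078243044427/2520820460868 ≈ -0.42773)
(2133858 + n)/(1142894 + (L(-1473, -1132) - 1886008)*(-212010 - 2446514)) = (2133858 - 1078243044427/2520820460868)/(1142894 + (-129 - 1886008)*(-212010 - 2446514)) = 5379071828743824317/(2520820460868*(1142894 - 1886137*(-2658524))) = 5379071828743824317/(2520820460868*(1142894 + 5014340481788)) = (5379071828743824317/2520820460868)/5014341624682 = (5379071828743824317/2520820460868)*(1/5014341624682) = 5379071828743824317/12640254965280475123943976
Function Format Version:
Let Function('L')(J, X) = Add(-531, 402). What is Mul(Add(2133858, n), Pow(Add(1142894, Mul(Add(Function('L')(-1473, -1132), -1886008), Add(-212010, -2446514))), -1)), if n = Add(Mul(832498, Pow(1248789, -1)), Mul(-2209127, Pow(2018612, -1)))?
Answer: Rational(5379071828743824317, 12640254965280475123943976) ≈ 4.2555e-7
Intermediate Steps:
Function('L')(J, X) = -129
n = Rational(-1078243044427, 2520820460868) (n = Add(Mul(832498, Rational(1, 1248789)), Mul(-2209127, Rational(1, 2018612))) = Add(Rational(832498, 1248789), Rational(-2209127, 2018612)) = Rational(-1078243044427, 2520820460868) ≈ -0.42773)
Mul(Add(2133858, n), Pow(Add(1142894, Mul(Add(Function('L')(-1473, -1132), -1886008), Add(-212010, -2446514))), -1)) = Mul(Add(2133858, Rational(-1078243044427, 2520820460868)), Pow(Add(1142894, Mul(Add(-129, -1886008), Add(-212010, -2446514))), -1)) = Mul(Rational(5379071828743824317, 2520820460868), Pow(Add(1142894, Mul(-1886137, -2658524)), -1)) = Mul(Rational(5379071828743824317, 2520820460868), Pow(Add(1142894, 5014340481788), -1)) = Mul(Rational(5379071828743824317, 2520820460868), Pow(5014341624682, -1)) = Mul(Rational(5379071828743824317, 2520820460868), Rational(1, 5014341624682)) = Rational(5379071828743824317, 12640254965280475123943976)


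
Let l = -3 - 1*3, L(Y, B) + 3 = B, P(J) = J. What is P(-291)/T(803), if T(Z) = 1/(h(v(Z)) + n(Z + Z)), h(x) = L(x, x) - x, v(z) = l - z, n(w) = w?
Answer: -466473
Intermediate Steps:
L(Y, B) = -3 + B
l = -6 (l = -3 - 3 = -6)
v(z) = -6 - z
h(x) = -3 (h(x) = (-3 + x) - x = -3)
T(Z) = 1/(-3 + 2*Z) (T(Z) = 1/(-3 + (Z + Z)) = 1/(-3 + 2*Z))
P(-291)/T(803) = -291/(1/(-3 + 2*803)) = -291/(1/(-3 + 1606)) = -291/(1/1603) = -291/1/1603 = -291*1603 = -466473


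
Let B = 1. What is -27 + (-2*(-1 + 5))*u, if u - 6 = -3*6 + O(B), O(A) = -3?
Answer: 93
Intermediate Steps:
u = -15 (u = 6 + (-3*6 - 3) = 6 + (-18 - 3) = 6 - 21 = -15)
-27 + (-2*(-1 + 5))*u = -27 - 2*(-1 + 5)*(-15) = -27 - 2*4*(-15) = -27 - 8*(-15) = -27 + 120 = 93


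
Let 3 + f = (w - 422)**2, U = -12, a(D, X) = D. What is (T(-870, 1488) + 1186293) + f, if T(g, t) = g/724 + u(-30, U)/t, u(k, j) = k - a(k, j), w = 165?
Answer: 453346283/362 ≈ 1.2523e+6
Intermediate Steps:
u(k, j) = 0 (u(k, j) = k - k = 0)
T(g, t) = g/724 (T(g, t) = g/724 + 0/t = g*(1/724) + 0 = g/724 + 0 = g/724)
f = 66046 (f = -3 + (165 - 422)**2 = -3 + (-257)**2 = -3 + 66049 = 66046)
(T(-870, 1488) + 1186293) + f = ((1/724)*(-870) + 1186293) + 66046 = (-435/362 + 1186293) + 66046 = 429437631/362 + 66046 = 453346283/362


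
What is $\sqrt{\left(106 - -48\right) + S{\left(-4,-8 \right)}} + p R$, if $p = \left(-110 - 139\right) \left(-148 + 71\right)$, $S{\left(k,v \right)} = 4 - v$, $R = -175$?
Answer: $-3355275 + \sqrt{166} \approx -3.3553 \cdot 10^{6}$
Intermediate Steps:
$p = 19173$ ($p = \left(-249\right) \left(-77\right) = 19173$)
$\sqrt{\left(106 - -48\right) + S{\left(-4,-8 \right)}} + p R = \sqrt{\left(106 - -48\right) + \left(4 - -8\right)} + 19173 \left(-175\right) = \sqrt{\left(106 + 48\right) + \left(4 + 8\right)} - 3355275 = \sqrt{154 + 12} - 3355275 = \sqrt{166} - 3355275 = -3355275 + \sqrt{166}$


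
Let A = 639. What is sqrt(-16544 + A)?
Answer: I*sqrt(15905) ≈ 126.11*I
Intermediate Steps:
sqrt(-16544 + A) = sqrt(-16544 + 639) = sqrt(-15905) = I*sqrt(15905)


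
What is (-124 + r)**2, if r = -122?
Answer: 60516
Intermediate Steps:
(-124 + r)**2 = (-124 - 122)**2 = (-246)**2 = 60516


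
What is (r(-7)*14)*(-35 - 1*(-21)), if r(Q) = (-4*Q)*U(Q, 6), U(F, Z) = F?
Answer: 38416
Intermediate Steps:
r(Q) = -4*Q**2 (r(Q) = (-4*Q)*Q = -4*Q**2)
(r(-7)*14)*(-35 - 1*(-21)) = (-4*(-7)**2*14)*(-35 - 1*(-21)) = (-4*49*14)*(-35 + 21) = -196*14*(-14) = -2744*(-14) = 38416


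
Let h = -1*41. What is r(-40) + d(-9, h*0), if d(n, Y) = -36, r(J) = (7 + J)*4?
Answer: -168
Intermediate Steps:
h = -41
r(J) = 28 + 4*J
r(-40) + d(-9, h*0) = (28 + 4*(-40)) - 36 = (28 - 160) - 36 = -132 - 36 = -168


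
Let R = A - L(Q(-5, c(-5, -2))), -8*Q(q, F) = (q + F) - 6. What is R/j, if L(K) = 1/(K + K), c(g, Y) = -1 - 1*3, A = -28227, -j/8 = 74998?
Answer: 60487/1285680 ≈ 0.047047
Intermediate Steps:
j = -599984 (j = -8*74998 = -599984)
c(g, Y) = -4 (c(g, Y) = -1 - 3 = -4)
Q(q, F) = ¾ - F/8 - q/8 (Q(q, F) = -((q + F) - 6)/8 = -((F + q) - 6)/8 = -(-6 + F + q)/8 = ¾ - F/8 - q/8)
L(K) = 1/(2*K)
R = -423409/15 (R = -28227 - 1/(2*(¾ - ⅛*(-4) - ⅛*(-5))) = -28227 - 1/(2*(¾ + ½ + 5/8)) = -28227 - 1/(2*15/8) = -28227 - 8/(2*15) = -28227 - 1*4/15 = -28227 - 4/15 = -423409/15 ≈ -28227.)
R/j = -423409/15/(-599984) = -423409/15*(-1/599984) = 60487/1285680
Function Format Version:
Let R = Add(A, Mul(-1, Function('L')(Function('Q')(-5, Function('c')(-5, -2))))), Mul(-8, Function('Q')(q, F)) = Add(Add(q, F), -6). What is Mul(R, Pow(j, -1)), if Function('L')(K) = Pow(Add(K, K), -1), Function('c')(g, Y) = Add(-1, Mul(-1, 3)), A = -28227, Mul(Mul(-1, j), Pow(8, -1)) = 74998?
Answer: Rational(60487, 1285680) ≈ 0.047047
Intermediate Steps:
j = -599984 (j = Mul(-8, 74998) = -599984)
Function('c')(g, Y) = -4 (Function('c')(g, Y) = Add(-1, -3) = -4)
Function('Q')(q, F) = Add(Rational(3, 4), Mul(Rational(-1, 8), F), Mul(Rational(-1, 8), q)) (Function('Q')(q, F) = Mul(Rational(-1, 8), Add(Add(q, F), -6)) = Mul(Rational(-1, 8), Add(Add(F, q), -6)) = Mul(Rational(-1, 8), Add(-6, F, q)) = Add(Rational(3, 4), Mul(Rational(-1, 8), F), Mul(Rational(-1, 8), q)))
Function('L')(K) = Mul(Rational(1, 2), Pow(K, -1)) (Function('L')(K) = Pow(Mul(2, K), -1) = Mul(Rational(1, 2), Pow(K, -1)))
R = Rational(-423409, 15) (R = Add(-28227, Mul(-1, Mul(Rational(1, 2), Pow(Add(Rational(3, 4), Mul(Rational(-1, 8), -4), Mul(Rational(-1, 8), -5)), -1)))) = Add(-28227, Mul(-1, Mul(Rational(1, 2), Pow(Add(Rational(3, 4), Rational(1, 2), Rational(5, 8)), -1)))) = Add(-28227, Mul(-1, Mul(Rational(1, 2), Pow(Rational(15, 8), -1)))) = Add(-28227, Mul(-1, Mul(Rational(1, 2), Rational(8, 15)))) = Add(-28227, Mul(-1, Rational(4, 15))) = Add(-28227, Rational(-4, 15)) = Rational(-423409, 15) ≈ -28227.)
Mul(R, Pow(j, -1)) = Mul(Rational(-423409, 15), Pow(-599984, -1)) = Mul(Rational(-423409, 15), Rational(-1, 599984)) = Rational(60487, 1285680)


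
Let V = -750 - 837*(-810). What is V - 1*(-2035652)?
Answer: 2712872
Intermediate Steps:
V = 677220 (V = -750 + 677970 = 677220)
V - 1*(-2035652) = 677220 - 1*(-2035652) = 677220 + 2035652 = 2712872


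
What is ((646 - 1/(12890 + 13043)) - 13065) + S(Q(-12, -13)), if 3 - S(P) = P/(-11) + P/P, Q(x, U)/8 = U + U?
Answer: -3547504746/285263 ≈ -12436.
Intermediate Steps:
Q(x, U) = 16*U (Q(x, U) = 8*(U + U) = 8*(2*U) = 16*U)
S(P) = 2 + P/11 (S(P) = 3 - (P/(-11) + P/P) = 3 - (P*(-1/11) + 1) = 3 - (-P/11 + 1) = 3 - (1 - P/11) = 3 + (-1 + P/11) = 2 + P/11)
((646 - 1/(12890 + 13043)) - 13065) + S(Q(-12, -13)) = ((646 - 1/(12890 + 13043)) - 13065) + (2 + (16*(-13))/11) = ((646 - 1/25933) - 13065) + (2 + (1/11)*(-208)) = ((646 - 1*1/25933) - 13065) + (2 - 208/11) = ((646 - 1/25933) - 13065) - 186/11 = (16752717/25933 - 13065) - 186/11 = -322061928/25933 - 186/11 = -3547504746/285263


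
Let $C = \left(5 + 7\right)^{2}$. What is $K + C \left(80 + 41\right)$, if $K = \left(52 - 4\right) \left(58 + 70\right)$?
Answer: $23568$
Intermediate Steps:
$C = 144$ ($C = 12^{2} = 144$)
$K = 6144$ ($K = 48 \cdot 128 = 6144$)
$K + C \left(80 + 41\right) = 6144 + 144 \left(80 + 41\right) = 6144 + 144 \cdot 121 = 6144 + 17424 = 23568$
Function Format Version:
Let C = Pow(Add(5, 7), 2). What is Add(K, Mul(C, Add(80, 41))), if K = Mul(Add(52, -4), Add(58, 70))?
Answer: 23568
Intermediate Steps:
C = 144 (C = Pow(12, 2) = 144)
K = 6144 (K = Mul(48, 128) = 6144)
Add(K, Mul(C, Add(80, 41))) = Add(6144, Mul(144, Add(80, 41))) = Add(6144, Mul(144, 121)) = Add(6144, 17424) = 23568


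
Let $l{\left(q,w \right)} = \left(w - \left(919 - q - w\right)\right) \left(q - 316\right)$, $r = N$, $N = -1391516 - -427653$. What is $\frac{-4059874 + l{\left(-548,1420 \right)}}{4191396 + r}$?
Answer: $- \frac{5246146}{3227533} \approx -1.6254$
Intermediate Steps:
$N = -963863$ ($N = -1391516 + 427653 = -963863$)
$r = -963863$
$l{\left(q,w \right)} = \left(-316 + q\right) \left(-919 + q + 2 w\right)$ ($l{\left(q,w \right)} = \left(w + \left(-919 + q + w\right)\right) \left(-316 + q\right) = \left(-919 + q + 2 w\right) \left(-316 + q\right) = \left(-316 + q\right) \left(-919 + q + 2 w\right)$)
$\frac{-4059874 + l{\left(-548,1420 \right)}}{4191396 + r} = \frac{-4059874 + \left(290404 + \left(-548\right)^{2} - -676780 - 897440 + 2 \left(-548\right) 1420\right)}{4191396 - 963863} = \frac{-4059874 + \left(290404 + 300304 + 676780 - 897440 - 1556320\right)}{3227533} = \left(-4059874 - 1186272\right) \frac{1}{3227533} = \left(-5246146\right) \frac{1}{3227533} = - \frac{5246146}{3227533}$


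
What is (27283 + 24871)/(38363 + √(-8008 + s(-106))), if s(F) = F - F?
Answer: 153906454/113209829 - 104308*I*√2002/1471727777 ≈ 1.3595 - 0.0031712*I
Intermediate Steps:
s(F) = 0
(27283 + 24871)/(38363 + √(-8008 + s(-106))) = (27283 + 24871)/(38363 + √(-8008 + 0)) = 52154/(38363 + √(-8008)) = 52154/(38363 + 2*I*√2002)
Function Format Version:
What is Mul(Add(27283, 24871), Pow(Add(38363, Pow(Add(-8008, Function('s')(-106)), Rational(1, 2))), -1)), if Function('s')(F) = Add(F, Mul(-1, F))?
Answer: Add(Rational(153906454, 113209829), Mul(Rational(-104308, 1471727777), I, Pow(2002, Rational(1, 2)))) ≈ Add(1.3595, Mul(-0.0031712, I))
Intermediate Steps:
Function('s')(F) = 0
Mul(Add(27283, 24871), Pow(Add(38363, Pow(Add(-8008, Function('s')(-106)), Rational(1, 2))), -1)) = Mul(Add(27283, 24871), Pow(Add(38363, Pow(Add(-8008, 0), Rational(1, 2))), -1)) = Mul(52154, Pow(Add(38363, Pow(-8008, Rational(1, 2))), -1)) = Mul(52154, Pow(Add(38363, Mul(2, I, Pow(2002, Rational(1, 2)))), -1))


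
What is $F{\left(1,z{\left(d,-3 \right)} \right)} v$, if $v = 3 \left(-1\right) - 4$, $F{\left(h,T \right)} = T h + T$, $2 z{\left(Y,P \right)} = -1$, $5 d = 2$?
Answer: $7$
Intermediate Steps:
$d = \frac{2}{5}$ ($d = \frac{1}{5} \cdot 2 = \frac{2}{5} \approx 0.4$)
$z{\left(Y,P \right)} = - \frac{1}{2}$ ($z{\left(Y,P \right)} = \frac{1}{2} \left(-1\right) = - \frac{1}{2}$)
$F{\left(h,T \right)} = T + T h$
$v = -7$ ($v = -3 - 4 = -7$)
$F{\left(1,z{\left(d,-3 \right)} \right)} v = - \frac{1 + 1}{2} \left(-7\right) = \left(- \frac{1}{2}\right) 2 \left(-7\right) = \left(-1\right) \left(-7\right) = 7$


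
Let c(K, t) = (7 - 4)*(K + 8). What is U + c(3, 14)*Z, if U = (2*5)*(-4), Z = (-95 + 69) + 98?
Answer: 2336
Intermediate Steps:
c(K, t) = 24 + 3*K (c(K, t) = 3*(8 + K) = 24 + 3*K)
Z = 72 (Z = -26 + 98 = 72)
U = -40 (U = 10*(-4) = -40)
U + c(3, 14)*Z = -40 + (24 + 3*3)*72 = -40 + (24 + 9)*72 = -40 + 33*72 = -40 + 2376 = 2336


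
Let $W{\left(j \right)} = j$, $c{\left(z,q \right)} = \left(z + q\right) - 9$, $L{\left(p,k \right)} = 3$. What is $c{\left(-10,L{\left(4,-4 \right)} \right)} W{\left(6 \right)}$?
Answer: $-96$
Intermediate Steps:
$c{\left(z,q \right)} = -9 + q + z$ ($c{\left(z,q \right)} = \left(q + z\right) - 9 = -9 + q + z$)
$c{\left(-10,L{\left(4,-4 \right)} \right)} W{\left(6 \right)} = \left(-9 + 3 - 10\right) 6 = \left(-16\right) 6 = -96$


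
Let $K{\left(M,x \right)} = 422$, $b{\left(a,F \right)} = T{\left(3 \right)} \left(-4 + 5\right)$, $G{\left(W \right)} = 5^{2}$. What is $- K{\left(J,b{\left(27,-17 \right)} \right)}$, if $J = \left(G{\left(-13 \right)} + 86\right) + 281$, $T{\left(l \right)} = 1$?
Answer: $-422$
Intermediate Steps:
$G{\left(W \right)} = 25$
$b{\left(a,F \right)} = 1$ ($b{\left(a,F \right)} = 1 \left(-4 + 5\right) = 1 \cdot 1 = 1$)
$J = 392$ ($J = \left(25 + 86\right) + 281 = 111 + 281 = 392$)
$- K{\left(J,b{\left(27,-17 \right)} \right)} = \left(-1\right) 422 = -422$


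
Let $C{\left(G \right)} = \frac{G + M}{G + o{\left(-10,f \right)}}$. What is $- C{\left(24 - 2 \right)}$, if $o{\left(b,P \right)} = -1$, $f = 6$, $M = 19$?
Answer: $- \frac{41}{21} \approx -1.9524$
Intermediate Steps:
$C{\left(G \right)} = \frac{19 + G}{-1 + G}$ ($C{\left(G \right)} = \frac{G + 19}{G - 1} = \frac{19 + G}{-1 + G}$)
$- C{\left(24 - 2 \right)} = - \frac{19 + \left(24 - 2\right)}{-1 + \left(24 - 2\right)} = - \frac{19 + 22}{-1 + 22} = - \frac{41}{21}$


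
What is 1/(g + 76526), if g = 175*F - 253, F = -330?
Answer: 1/18523 ≈ 5.3987e-5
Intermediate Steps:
g = -58003 (g = 175*(-330) - 253 = -57750 - 253 = -58003)
1/(g + 76526) = 1/(-58003 + 76526) = 1/18523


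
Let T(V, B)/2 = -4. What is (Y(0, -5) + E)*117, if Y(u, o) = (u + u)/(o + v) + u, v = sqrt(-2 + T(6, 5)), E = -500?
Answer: -58500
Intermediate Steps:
T(V, B) = -8 (T(V, B) = 2*(-4) = -8)
v = I*sqrt(10) (v = sqrt(-2 - 8) = sqrt(-10) = I*sqrt(10) ≈ 3.1623*I)
Y(u, o) = u + 2*u/(o + I*sqrt(10)) (Y(u, o) = (u + u)/(o + I*sqrt(10)) + u = (2*u)/(o + I*sqrt(10)) + u = 2*u/(o + I*sqrt(10)) + u = u + 2*u/(o + I*sqrt(10)))
(Y(0, -5) + E)*117 = (0*(2 - 5 + I*sqrt(10))/(-5 + I*sqrt(10)) - 500)*117 = (0*(-3 + I*sqrt(10))/(-5 + I*sqrt(10)) - 500)*117 = (0 - 500)*117 = -500*117 = -58500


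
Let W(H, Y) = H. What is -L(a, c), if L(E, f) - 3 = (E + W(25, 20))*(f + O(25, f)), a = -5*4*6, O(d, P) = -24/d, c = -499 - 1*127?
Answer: -297821/5 ≈ -59564.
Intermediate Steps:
c = -626 (c = -499 - 127 = -626)
a = -120 (a = -20*6 = -120)
L(E, f) = 3 + (25 + E)*(-24/25 + f) (L(E, f) = 3 + (E + 25)*(f - 24/25) = 3 + (25 + E)*(f - 24*1/25) = 3 + (25 + E)*(f - 24/25) = 3 + (25 + E)*(-24/25 + f))
-L(a, c) = -(-21 + 25*(-626) - 24/25*(-120) - 120*(-626)) = -(-21 - 15650 + 576/5 + 75120) = -1*297821/5 = -297821/5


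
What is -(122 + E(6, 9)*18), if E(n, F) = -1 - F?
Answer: 58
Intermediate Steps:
-(122 + E(6, 9)*18) = -(122 + (-1 - 1*9)*18) = -(122 + (-1 - 9)*18) = -(122 - 10*18) = -(122 - 180) = -1*(-58) = 58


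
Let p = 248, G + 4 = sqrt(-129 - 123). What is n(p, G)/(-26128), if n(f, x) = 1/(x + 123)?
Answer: I/(26128*(-119*I + 6*sqrt(7))) ≈ -3.16e-7 + 4.2154e-8*I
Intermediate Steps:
G = -4 + 6*I*sqrt(7) (G = -4 + sqrt(-129 - 123) = -4 + sqrt(-252) = -4 + 6*I*sqrt(7) ≈ -4.0 + 15.875*I)
n(f, x) = 1/(123 + x)
n(p, G)/(-26128) = 1/((123 + (-4 + 6*I*sqrt(7)))*(-26128)) = -1/26128/(119 + 6*I*sqrt(7)) = -1/(26128*(119 + 6*I*sqrt(7)))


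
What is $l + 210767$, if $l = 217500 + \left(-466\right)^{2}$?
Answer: $645423$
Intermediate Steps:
$l = 434656$ ($l = 217500 + 217156 = 434656$)
$l + 210767 = 434656 + 210767 = 645423$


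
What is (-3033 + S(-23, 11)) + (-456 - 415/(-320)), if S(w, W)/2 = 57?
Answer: -215917/64 ≈ -3373.7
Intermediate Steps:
S(w, W) = 114 (S(w, W) = 2*57 = 114)
(-3033 + S(-23, 11)) + (-456 - 415/(-320)) = (-3033 + 114) + (-456 - 415/(-320)) = -2919 + (-456 - 415*(-1)/320) = -2919 + (-456 - 1*(-83/64)) = -2919 + (-456 + 83/64) = -2919 - 29101/64 = -215917/64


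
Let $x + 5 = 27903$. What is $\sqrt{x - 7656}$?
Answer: $\sqrt{20242} \approx 142.27$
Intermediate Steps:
$x = 27898$ ($x = -5 + 27903 = 27898$)
$\sqrt{x - 7656} = \sqrt{27898 - 7656} = \sqrt{20242}$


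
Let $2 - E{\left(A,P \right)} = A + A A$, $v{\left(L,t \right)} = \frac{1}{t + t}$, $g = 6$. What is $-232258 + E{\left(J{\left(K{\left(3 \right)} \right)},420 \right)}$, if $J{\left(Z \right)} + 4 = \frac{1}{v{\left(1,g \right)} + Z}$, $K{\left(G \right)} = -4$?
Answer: $- \frac{513084104}{2209} \approx -2.3227 \cdot 10^{5}$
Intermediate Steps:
$v{\left(L,t \right)} = \frac{1}{2 t}$
$J{\left(Z \right)} = -4 + \frac{1}{\frac{1}{12} + Z}$ ($J{\left(Z \right)} = -4 + \frac{1}{\frac{1}{2 \cdot 6} + Z} = -4 + \frac{1}{\frac{1}{2} \cdot \frac{1}{6} + Z} = -4 + \frac{1}{\frac{1}{12} + Z}$)
$E{\left(A,P \right)} = 2 - A - A^{2}$ ($E{\left(A,P \right)} = 2 - \left(A + A A\right) = 2 - \left(A + A^{2}\right) = 2 - A - A^{2}$)
$-232258 + E{\left(J{\left(K{\left(3 \right)} \right)},420 \right)} = -232258 - \left(-2 + \left(\frac{8 \left(1 - -24\right)}{1 + 12 \left(-4\right)}\right)^{2} + \frac{8 \left(1 - -24\right)}{1 + 12 \left(-4\right)}\right) = -232258 - \left(-2 + \left(\frac{8 \left(1 + 24\right)}{1 - 48}\right)^{2} + \frac{8 \left(1 + 24\right)}{1 - 48}\right) = -232258 - \left(-2 + \left(8 \frac{1}{-47} \cdot 25\right)^{2} + 8 \frac{1}{-47} \cdot 25\right) = -232258 - \left(-2 + \left(8 \left(- \frac{1}{47}\right) 25\right)^{2} + 8 \left(- \frac{1}{47}\right) 25\right) = -232258 - \frac{26182}{2209} = - \frac{513084104}{2209}$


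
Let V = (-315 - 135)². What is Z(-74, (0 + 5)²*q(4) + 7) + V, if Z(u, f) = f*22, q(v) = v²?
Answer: 211454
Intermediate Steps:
Z(u, f) = 22*f
V = 202500 (V = (-450)² = 202500)
Z(-74, (0 + 5)²*q(4) + 7) + V = 22*((0 + 5)²*4² + 7) + 202500 = 22*(5²*16 + 7) + 202500 = 22*(25*16 + 7) + 202500 = 22*(400 + 7) + 202500 = 22*407 + 202500 = 8954 + 202500 = 211454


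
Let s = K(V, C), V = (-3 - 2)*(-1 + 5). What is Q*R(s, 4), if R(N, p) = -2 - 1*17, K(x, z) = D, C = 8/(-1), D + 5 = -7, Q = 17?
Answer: -323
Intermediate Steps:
D = -12 (D = -5 - 7 = -12)
C = -8 (C = 8*(-1) = -8)
V = -20 (V = -5*4 = -20)
K(x, z) = -12
s = -12
R(N, p) = -19 (R(N, p) = -2 - 17 = -19)
Q*R(s, 4) = 17*(-19) = -323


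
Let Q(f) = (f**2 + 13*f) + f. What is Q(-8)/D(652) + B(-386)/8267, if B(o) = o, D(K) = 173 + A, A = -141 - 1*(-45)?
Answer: -60934/90937 ≈ -0.67007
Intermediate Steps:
A = -96 (A = -141 + 45 = -96)
D(K) = 77 (D(K) = 173 - 96 = 77)
Q(f) = f**2 + 14*f
Q(-8)/D(652) + B(-386)/8267 = -8*(14 - 8)/77 - 386/8267 = -8*6*(1/77) - 386*1/8267 = -48*1/77 - 386/8267 = -48/77 - 386/8267 = -60934/90937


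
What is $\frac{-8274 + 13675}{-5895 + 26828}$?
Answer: $\frac{491}{1903} \approx 0.25801$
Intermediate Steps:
$\frac{-8274 + 13675}{-5895 + 26828} = \frac{5401}{20933} = 5401 \cdot \frac{1}{20933} = \frac{491}{1903}$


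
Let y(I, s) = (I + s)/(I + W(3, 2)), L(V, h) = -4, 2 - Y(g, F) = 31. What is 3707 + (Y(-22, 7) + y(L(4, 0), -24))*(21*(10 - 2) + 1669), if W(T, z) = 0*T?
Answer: -36707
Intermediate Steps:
W(T, z) = 0
Y(g, F) = -29 (Y(g, F) = 2 - 1*31 = 2 - 31 = -29)
y(I, s) = (I + s)/I (y(I, s) = (I + s)/(I + 0) = (I + s)/I)
3707 + (Y(-22, 7) + y(L(4, 0), -24))*(21*(10 - 2) + 1669) = 3707 + (-29 + (-4 - 24)/(-4))*(21*(10 - 2) + 1669) = 3707 + (-29 - ¼*(-28))*(21*8 + 1669) = 3707 + (-29 + 7)*(168 + 1669) = 3707 - 22*1837 = 3707 - 40414 = -36707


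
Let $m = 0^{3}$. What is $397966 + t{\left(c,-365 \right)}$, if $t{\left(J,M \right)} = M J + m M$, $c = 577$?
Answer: $187361$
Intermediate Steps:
$m = 0$
$t{\left(J,M \right)} = J M$ ($t{\left(J,M \right)} = M J + 0 M = J M + 0 = J M$)
$397966 + t{\left(c,-365 \right)} = 397966 + 577 \left(-365\right) = 397966 - 210605 = 187361$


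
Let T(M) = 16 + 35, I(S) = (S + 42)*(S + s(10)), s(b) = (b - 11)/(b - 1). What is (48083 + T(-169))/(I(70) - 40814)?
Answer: -216603/148439 ≈ -1.4592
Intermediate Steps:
s(b) = (-11 + b)/(-1 + b)
I(S) = (42 + S)*(-⅑ + S) (I(S) = (S + 42)*(S + (-11 + 10)/(-1 + 10)) = (42 + S)*(S - 1/9) = (42 + S)*(S + (⅑)*(-1)) = (42 + S)*(S - ⅑) = (42 + S)*(-⅑ + S))
T(M) = 51
(48083 + T(-169))/(I(70) - 40814) = (48083 + 51)/((-14/3 + 70² + (377/9)*70) - 40814) = 48134/((-14/3 + 4900 + 26390/9) - 40814) = 48134/(70448/9 - 40814) = 48134/(-296878/9) = 48134*(-9/296878) = -216603/148439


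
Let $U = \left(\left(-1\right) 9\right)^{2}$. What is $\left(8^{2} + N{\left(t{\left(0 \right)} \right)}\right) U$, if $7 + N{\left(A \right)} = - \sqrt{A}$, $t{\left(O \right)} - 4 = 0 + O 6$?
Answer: $4455$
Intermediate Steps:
$U = 81$ ($U = \left(-9\right)^{2} = 81$)
$t{\left(O \right)} = 4 + 6 O$ ($t{\left(O \right)} = 4 + \left(0 + O 6\right) = 4 + \left(0 + 6 O\right) = 4 + 6 O$)
$N{\left(A \right)} = -7 - \sqrt{A}$
$\left(8^{2} + N{\left(t{\left(0 \right)} \right)}\right) U = \left(8^{2} - \left(7 + \sqrt{4 + 6 \cdot 0}\right)\right) 81 = \left(64 - \left(7 + \sqrt{4 + 0}\right)\right) 81 = \left(64 - \left(7 + \sqrt{4}\right)\right) 81 = \left(64 - 9\right) 81 = 55 \cdot 81 = 4455$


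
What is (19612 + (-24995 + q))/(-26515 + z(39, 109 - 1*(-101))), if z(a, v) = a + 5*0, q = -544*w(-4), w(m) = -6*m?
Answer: 18439/26476 ≈ 0.69644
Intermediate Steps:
q = -13056 (q = -(-3264)*(-4) = -544*24 = -13056)
z(a, v) = a (z(a, v) = a + 0 = a)
(19612 + (-24995 + q))/(-26515 + z(39, 109 - 1*(-101))) = (19612 + (-24995 - 13056))/(-26515 + 39) = (19612 - 38051)/(-26476) = -18439*(-1/26476) = 18439/26476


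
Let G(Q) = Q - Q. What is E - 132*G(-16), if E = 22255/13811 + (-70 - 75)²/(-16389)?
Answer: 74360920/226348479 ≈ 0.32852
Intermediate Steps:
G(Q) = 0
E = 74360920/226348479 (E = 22255*(1/13811) + (-145)²*(-1/16389) = 22255/13811 + 21025*(-1/16389) = 22255/13811 - 21025/16389 = 74360920/226348479 ≈ 0.32852)
E - 132*G(-16) = 74360920/226348479 - 132*0 = 74360920/226348479 + 0 = 74360920/226348479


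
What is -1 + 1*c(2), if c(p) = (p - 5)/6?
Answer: -3/2 ≈ -1.5000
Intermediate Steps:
c(p) = -⅚ + p/6 (c(p) = (-5 + p)*(⅙) = -⅚ + p/6)
-1 + 1*c(2) = -1 + 1*(-⅚ + (⅙)*2) = -1 + 1*(-⅚ + ⅓) = -1 + 1*(-½) = -1 - ½ = -3/2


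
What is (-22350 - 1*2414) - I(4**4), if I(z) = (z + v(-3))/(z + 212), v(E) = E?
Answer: -11589805/468 ≈ -24765.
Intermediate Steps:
I(z) = (-3 + z)/(212 + z) (I(z) = (z - 3)/(z + 212) = (-3 + z)/(212 + z))
(-22350 - 1*2414) - I(4**4) = (-22350 - 1*2414) - (-3 + 4**4)/(212 + 4**4) = (-22350 - 2414) - (-3 + 256)/(212 + 256) = -24764 - 253/468 = -11589805/468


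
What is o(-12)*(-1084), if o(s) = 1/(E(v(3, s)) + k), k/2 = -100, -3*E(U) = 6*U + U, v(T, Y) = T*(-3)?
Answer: 1084/179 ≈ 6.0559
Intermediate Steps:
v(T, Y) = -3*T
E(U) = -7*U/3 (E(U) = -(6*U + U)/3 = -7*U/3)
k = -200 (k = 2*(-100) = -200)
o(s) = -1/179 (o(s) = 1/(-(-7)*3 - 200) = 1/(-7/3*(-9) - 200) = 1/(21 - 200) = 1/(-179) = -1/179)
o(-12)*(-1084) = -1/179*(-1084) = 1084/179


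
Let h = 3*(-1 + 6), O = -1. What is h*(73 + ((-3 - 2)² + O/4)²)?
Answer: 164535/16 ≈ 10283.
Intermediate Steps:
h = 15 (h = 3*5 = 15)
h*(73 + ((-3 - 2)² + O/4)²) = 15*(73 + ((-3 - 2)² - 1/4)²) = 15*(73 + ((-5)² - 1*¼)²) = 15*(73 + (25 - ¼)²) = 15*(73 + (99/4)²) = 15*(73 + 9801/16) = 15*(10969/16) = 164535/16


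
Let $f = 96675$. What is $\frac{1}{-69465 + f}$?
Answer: $\frac{1}{27210} \approx 3.6751 \cdot 10^{-5}$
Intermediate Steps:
$\frac{1}{-69465 + f} = \frac{1}{-69465 + 96675} = \frac{1}{27210}$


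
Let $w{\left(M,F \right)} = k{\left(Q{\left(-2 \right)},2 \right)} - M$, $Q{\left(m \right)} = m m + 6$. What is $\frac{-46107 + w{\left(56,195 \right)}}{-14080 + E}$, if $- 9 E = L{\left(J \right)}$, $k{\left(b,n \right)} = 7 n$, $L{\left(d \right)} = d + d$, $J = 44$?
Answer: $\frac{415341}{126808} \approx 3.2754$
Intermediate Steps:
$L{\left(d \right)} = 2 d$
$Q{\left(m \right)} = 6 + m^{2}$ ($Q{\left(m \right)} = m^{2} + 6 = 6 + m^{2}$)
$E = - \frac{88}{9}$ ($E = - \frac{2 \cdot 44}{9} = \left(- \frac{1}{9}\right) 88 = - \frac{88}{9} \approx -9.7778$)
$w{\left(M,F \right)} = 14 - M$ ($w{\left(M,F \right)} = 7 \cdot 2 - M = 14 - M$)
$\frac{-46107 + w{\left(56,195 \right)}}{-14080 + E} = \frac{-46107 + \left(14 - 56\right)}{-14080 - \frac{88}{9}} = \frac{-46107 + \left(14 - 56\right)}{- \frac{126808}{9}} = \left(-46107 - 42\right) \left(- \frac{9}{126808}\right) = \left(-46149\right) \left(- \frac{9}{126808}\right) = \frac{415341}{126808}$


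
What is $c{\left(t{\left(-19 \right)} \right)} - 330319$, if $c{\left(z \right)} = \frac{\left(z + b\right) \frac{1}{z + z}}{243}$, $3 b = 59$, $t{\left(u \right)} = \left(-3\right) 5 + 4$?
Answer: $- \frac{2648828074}{8019} \approx -3.3032 \cdot 10^{5}$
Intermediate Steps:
$t{\left(u \right)} = -11$ ($t{\left(u \right)} = -15 + 4 = -11$)
$b = \frac{59}{3}$ ($b = \frac{1}{3} \cdot 59 = \frac{59}{3} \approx 19.667$)
$c{\left(z \right)} = \frac{\frac{59}{3} + z}{486 z}$ ($c{\left(z \right)} = \frac{\left(z + \frac{59}{3}\right) \frac{1}{z + z}}{243} = \frac{\frac{59}{3} + z}{2 z} \frac{1}{243} = \frac{\frac{59}{3} + z}{486 z}$)
$c{\left(t{\left(-19 \right)} \right)} - 330319 = \frac{59 + 3 \left(-11\right)}{1458 \left(-11\right)} - 330319 = \frac{1}{1458} \left(- \frac{1}{11}\right) \left(59 - 33\right) - 330319 = \frac{1}{1458} \left(- \frac{1}{11}\right) 26 - 330319 = - \frac{13}{8019} - 330319 = - \frac{2648828074}{8019}$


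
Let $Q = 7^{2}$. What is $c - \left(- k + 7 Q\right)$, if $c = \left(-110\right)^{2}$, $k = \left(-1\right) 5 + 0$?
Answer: $11752$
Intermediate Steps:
$k = -5$ ($k = -5 + 0 = -5$)
$Q = 49$
$c = 12100$
$c - \left(- k + 7 Q\right) = 12100 - 348 = 11752$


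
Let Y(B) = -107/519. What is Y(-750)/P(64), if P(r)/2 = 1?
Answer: -107/1038 ≈ -0.10308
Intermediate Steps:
Y(B) = -107/519 (Y(B) = -107*1/519 = -107/519)
P(r) = 2 (P(r) = 2*1 = 2)
Y(-750)/P(64) = -107/519/2 = -107/519*1/2 = -107/1038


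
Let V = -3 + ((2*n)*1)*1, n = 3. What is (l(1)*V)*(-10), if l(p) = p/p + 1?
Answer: -60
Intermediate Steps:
V = 3 (V = -3 + ((2*3)*1)*1 = -3 + (6*1)*1 = -3 + 6*1 = -3 + 6 = 3)
l(p) = 2 (l(p) = 1 + 1 = 2)
(l(1)*V)*(-10) = (2*3)*(-10) = 6*(-10) = -60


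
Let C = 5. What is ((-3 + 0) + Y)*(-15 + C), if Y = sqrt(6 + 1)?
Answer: 30 - 10*sqrt(7) ≈ 3.5425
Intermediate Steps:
Y = sqrt(7) ≈ 2.6458
((-3 + 0) + Y)*(-15 + C) = ((-3 + 0) + sqrt(7))*(-15 + 5) = (-3 + sqrt(7))*(-10) = 30 - 10*sqrt(7)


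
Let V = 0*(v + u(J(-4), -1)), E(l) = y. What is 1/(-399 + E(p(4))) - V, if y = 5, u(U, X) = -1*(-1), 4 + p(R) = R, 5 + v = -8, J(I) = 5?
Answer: -1/394 ≈ -0.0025381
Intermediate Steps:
v = -13 (v = -5 - 8 = -13)
p(R) = -4 + R
u(U, X) = 1
E(l) = 5
V = 0 (V = 0*(-13 + 1) = 0*(-12) = 0)
1/(-399 + E(p(4))) - V = 1/(-399 + 5) - 1*0 = 1/(-394) + 0 = -1/394 + 0 = -1/394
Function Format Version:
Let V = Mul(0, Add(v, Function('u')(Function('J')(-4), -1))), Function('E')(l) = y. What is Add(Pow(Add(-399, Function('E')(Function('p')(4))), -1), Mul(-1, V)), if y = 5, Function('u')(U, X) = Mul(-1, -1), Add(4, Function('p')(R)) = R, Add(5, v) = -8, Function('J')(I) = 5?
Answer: Rational(-1, 394) ≈ -0.0025381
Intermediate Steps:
v = -13 (v = Add(-5, -8) = -13)
Function('p')(R) = Add(-4, R)
Function('u')(U, X) = 1
Function('E')(l) = 5
V = 0 (V = Mul(0, Add(-13, 1)) = Mul(0, -12) = 0)
Add(Pow(Add(-399, Function('E')(Function('p')(4))), -1), Mul(-1, V)) = Add(Pow(Add(-399, 5), -1), Mul(-1, 0)) = Add(Pow(-394, -1), 0) = Add(Rational(-1, 394), 0) = Rational(-1, 394)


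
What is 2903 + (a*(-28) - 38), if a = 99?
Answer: 93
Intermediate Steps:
2903 + (a*(-28) - 38) = 2903 + (99*(-28) - 38) = 2903 + (-2772 - 38) = 2903 - 2810 = 93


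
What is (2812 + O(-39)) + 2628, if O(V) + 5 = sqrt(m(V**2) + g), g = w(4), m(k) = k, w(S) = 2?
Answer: 5435 + sqrt(1523) ≈ 5474.0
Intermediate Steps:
g = 2
O(V) = -5 + sqrt(2 + V**2) (O(V) = -5 + sqrt(V**2 + 2) = -5 + sqrt(2 + V**2))
(2812 + O(-39)) + 2628 = (2812 + (-5 + sqrt(2 + (-39)**2))) + 2628 = (2812 + (-5 + sqrt(2 + 1521))) + 2628 = (2812 + (-5 + sqrt(1523))) + 2628 = (2807 + sqrt(1523)) + 2628 = 5435 + sqrt(1523)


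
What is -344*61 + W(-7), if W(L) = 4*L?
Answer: -21012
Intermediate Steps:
-344*61 + W(-7) = -344*61 + 4*(-7) = -20984 - 28 = -21012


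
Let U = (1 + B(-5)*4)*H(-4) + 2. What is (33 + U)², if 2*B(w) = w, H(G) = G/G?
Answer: 676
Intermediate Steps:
H(G) = 1
B(w) = w/2
U = -7 (U = (1 + ((½)*(-5))*4)*1 + 2 = (1 - 5/2*4)*1 + 2 = (1 - 10)*1 + 2 = -9*1 + 2 = -9 + 2 = -7)
(33 + U)² = (33 - 7)² = 26² = 676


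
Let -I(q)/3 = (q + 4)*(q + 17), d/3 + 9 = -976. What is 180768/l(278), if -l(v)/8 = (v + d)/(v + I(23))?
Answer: -66929352/2677 ≈ -25002.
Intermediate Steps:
d = -2955 (d = -27 + 3*(-976) = -27 - 2928 = -2955)
I(q) = -3*(4 + q)*(17 + q) (I(q) = -3*(q + 4)*(q + 17) = -3*(4 + q)*(17 + q))
l(v) = -8*(-2955 + v)/(-3240 + v) (l(v) = -8*(v - 2955)/(v + (-204 - 63*23 - 3*23²)) = -8*(-2955 + v)/(v + (-204 - 1449 - 3*529)) = -8*(-2955 + v)/(v + (-204 - 1449 - 1587)) = -8*(-2955 + v)/(v - 3240) = -8*(-2955 + v)/(-3240 + v))
180768/l(278) = 180768/((8*(2955 - 1*278)/(-3240 + 278))) = 180768/((8*(2955 - 278)/(-2962))) = 180768/((8*(-1/2962)*2677)) = 180768/(-10708/1481) = 180768*(-1481/10708) = -66929352/2677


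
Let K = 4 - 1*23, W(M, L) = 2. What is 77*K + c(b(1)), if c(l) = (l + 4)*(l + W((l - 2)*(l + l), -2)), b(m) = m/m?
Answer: -1448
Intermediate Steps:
b(m) = 1
c(l) = (2 + l)*(4 + l) (c(l) = (l + 4)*(l + 2) = (4 + l)*(2 + l) = (2 + l)*(4 + l))
K = -19 (K = 4 - 23 = -19)
77*K + c(b(1)) = 77*(-19) + (8 + 1² + 6*1) = -1463 + (8 + 1 + 6) = -1463 + 15 = -1448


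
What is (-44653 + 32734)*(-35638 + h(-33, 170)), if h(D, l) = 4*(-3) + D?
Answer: 425305677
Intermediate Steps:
h(D, l) = -12 + D
(-44653 + 32734)*(-35638 + h(-33, 170)) = (-44653 + 32734)*(-35638 + (-12 - 33)) = -11919*(-35638 - 45) = -11919*(-35683) = 425305677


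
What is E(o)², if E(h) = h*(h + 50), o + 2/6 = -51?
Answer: 379456/81 ≈ 4684.6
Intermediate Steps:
o = -154/3 (o = -⅓ - 51 = -154/3 ≈ -51.333)
E(h) = h*(50 + h)
E(o)² = (-154*(50 - 154/3)/3)² = (-154/3*(-4/3))² = (616/9)² = 379456/81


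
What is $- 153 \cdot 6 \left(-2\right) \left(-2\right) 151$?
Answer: $-554472$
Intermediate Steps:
$- 153 \cdot 6 \left(-2\right) \left(-2\right) 151 = - 153 \left(\left(-12\right) \left(-2\right)\right) 151 = \left(-153\right) 24 \cdot 151 = \left(-3672\right) 151 = -554472$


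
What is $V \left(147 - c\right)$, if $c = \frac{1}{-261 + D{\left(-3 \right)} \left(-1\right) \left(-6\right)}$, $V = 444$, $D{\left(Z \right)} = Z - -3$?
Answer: $\frac{5678464}{87} \approx 65270.0$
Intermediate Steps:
$D{\left(Z \right)} = 3 + Z$ ($D{\left(Z \right)} = Z + 3 = 3 + Z$)
$c = - \frac{1}{261}$ ($c = \frac{1}{-261 + \left(3 - 3\right) \left(-1\right) \left(-6\right)} = \frac{1}{-261 + 0 \left(-1\right) \left(-6\right)} = \frac{1}{-261 + 0 \left(-6\right)} = \frac{1}{-261 + 0} = \frac{1}{-261} = - \frac{1}{261} \approx -0.0038314$)
$V \left(147 - c\right) = 444 \left(147 - - \frac{1}{261}\right) = 444 \left(147 + \frac{1}{261}\right) = 444 \cdot \frac{38368}{261} = \frac{5678464}{87}$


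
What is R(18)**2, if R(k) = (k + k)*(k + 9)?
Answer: 944784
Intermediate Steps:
R(k) = 2*k*(9 + k) (R(k) = (2*k)*(9 + k) = 2*k*(9 + k))
R(18)**2 = (2*18*(9 + 18))**2 = (2*18*27)**2 = 972**2 = 944784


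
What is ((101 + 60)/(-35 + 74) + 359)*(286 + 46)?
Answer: 4701784/39 ≈ 1.2056e+5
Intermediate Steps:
((101 + 60)/(-35 + 74) + 359)*(286 + 46) = (161/39 + 359)*332 = (14162/39)*332 = 4701784/39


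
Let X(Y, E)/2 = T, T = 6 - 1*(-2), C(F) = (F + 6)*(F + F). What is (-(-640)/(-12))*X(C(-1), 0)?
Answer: -2560/3 ≈ -853.33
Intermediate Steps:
C(F) = 2*F*(6 + F) (C(F) = (6 + F)*(2*F) = 2*F*(6 + F))
T = 8 (T = 6 + 2 = 8)
X(Y, E) = 16 (X(Y, E) = 2*8 = 16)
(-(-640)/(-12))*X(C(-1), 0) = -(-640)/(-12)*16 = -(-640)*(-1)/12*16 = -16*10/3*16 = -160/3*16 = -2560/3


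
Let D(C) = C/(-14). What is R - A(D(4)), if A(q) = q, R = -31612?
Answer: -221282/7 ≈ -31612.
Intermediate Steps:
D(C) = -C/14 (D(C) = C*(-1/14) = -C/14)
R - A(D(4)) = -31612 - (-1)*4/14 = -31612 - 1*(-2/7) = -31612 + 2/7 = -221282/7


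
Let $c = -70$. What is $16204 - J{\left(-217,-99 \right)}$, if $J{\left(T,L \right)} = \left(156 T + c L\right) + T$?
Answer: $43343$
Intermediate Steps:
$J{\left(T,L \right)} = - 70 L + 157 T$ ($J{\left(T,L \right)} = \left(156 T - 70 L\right) + T = \left(- 70 L + 156 T\right) + T = - 70 L + 157 T$)
$16204 - J{\left(-217,-99 \right)} = 16204 - \left(\left(-70\right) \left(-99\right) + 157 \left(-217\right)\right) = 16204 - \left(6930 - 34069\right) = 16204 - -27139 = 16204 + 27139 = 43343$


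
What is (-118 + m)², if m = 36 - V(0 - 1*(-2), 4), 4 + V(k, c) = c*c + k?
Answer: 9216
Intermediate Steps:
V(k, c) = -4 + k + c² (V(k, c) = -4 + (c*c + k) = -4 + (c² + k) = -4 + (k + c²) = -4 + k + c²)
m = 22 (m = 36 - (-4 + (0 - 1*(-2)) + 4²) = 36 - (-4 + (0 + 2) + 16) = 36 - (-4 + 2 + 16) = 36 - 1*14 = 36 - 14 = 22)
(-118 + m)² = (-118 + 22)² = (-96)² = 9216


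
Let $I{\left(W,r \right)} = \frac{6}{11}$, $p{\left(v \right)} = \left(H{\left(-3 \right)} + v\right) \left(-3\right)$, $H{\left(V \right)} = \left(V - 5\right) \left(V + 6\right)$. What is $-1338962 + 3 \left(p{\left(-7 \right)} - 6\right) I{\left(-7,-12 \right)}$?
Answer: $- \frac{14727016}{11} \approx -1.3388 \cdot 10^{6}$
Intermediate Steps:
$H{\left(V \right)} = \left(-5 + V\right) \left(6 + V\right)$
$p{\left(v \right)} = 72 - 3 v$ ($p{\left(v \right)} = \left(\left(-30 - 3 + \left(-3\right)^{2}\right) + v\right) \left(-3\right) = \left(\left(-30 - 3 + 9\right) + v\right) \left(-3\right) = \left(-24 + v\right) \left(-3\right) = 72 - 3 v$)
$I{\left(W,r \right)} = \frac{6}{11}$ ($I{\left(W,r \right)} = 6 \cdot \frac{1}{11} = \frac{6}{11}$)
$-1338962 + 3 \left(p{\left(-7 \right)} - 6\right) I{\left(-7,-12 \right)} = -1338962 + 3 \left(\left(72 - -21\right) - 6\right) \frac{6}{11} = -1338962 + 3 \left(\left(72 + 21\right) - 6\right) \frac{6}{11} = -1338962 + 3 \left(93 - 6\right) \frac{6}{11} = -1338962 + 3 \cdot 87 \cdot \frac{6}{11} = -1338962 + 261 \cdot \frac{6}{11} = -1338962 + \frac{1566}{11} = - \frac{14727016}{11}$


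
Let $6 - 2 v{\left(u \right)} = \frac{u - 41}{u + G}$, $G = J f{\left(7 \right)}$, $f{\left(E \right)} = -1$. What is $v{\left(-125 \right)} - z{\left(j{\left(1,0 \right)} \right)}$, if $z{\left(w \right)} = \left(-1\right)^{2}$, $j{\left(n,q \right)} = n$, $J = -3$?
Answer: $\frac{161}{122} \approx 1.3197$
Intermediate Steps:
$G = 3$ ($G = \left(-3\right) \left(-1\right) = 3$)
$v{\left(u \right)} = 3 - \frac{-41 + u}{2 \left(3 + u\right)}$ ($v{\left(u \right)} = 3 - \frac{\left(u - 41\right) \frac{1}{u + 3}}{2} = 3 - \frac{\left(-41 + u\right) \frac{1}{3 + u}}{2} = 3 - \frac{\frac{1}{3 + u} \left(-41 + u\right)}{2} = 3 - \frac{-41 + u}{2 \left(3 + u\right)}$)
$z{\left(w \right)} = 1$
$v{\left(-125 \right)} - z{\left(j{\left(1,0 \right)} \right)} = \frac{59 + 5 \left(-125\right)}{2 \left(3 - 125\right)} - 1 = \frac{59 - 625}{2 \left(-122\right)} - 1 = \frac{1}{2} \left(- \frac{1}{122}\right) \left(-566\right) - 1 = \frac{283}{122} - 1 = \frac{161}{122}$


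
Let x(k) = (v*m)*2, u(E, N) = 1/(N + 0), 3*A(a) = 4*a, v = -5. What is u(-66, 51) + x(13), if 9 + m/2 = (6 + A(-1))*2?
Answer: -113/17 ≈ -6.6471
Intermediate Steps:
A(a) = 4*a/3 (A(a) = (4*a)/3 = 4*a/3)
m = ⅔ (m = -18 + 2*((6 + (4/3)*(-1))*2) = -18 + 2*((6 - 4/3)*2) = -18 + 2*((14/3)*2) = -18 + 2*(28/3) = -18 + 56/3 = ⅔ ≈ 0.66667)
u(E, N) = 1/N
x(k) = -20/3 (x(k) = -5*⅔*2 = -10/3*2 = -20/3)
u(-66, 51) + x(13) = 1/51 - 20/3 = -113/17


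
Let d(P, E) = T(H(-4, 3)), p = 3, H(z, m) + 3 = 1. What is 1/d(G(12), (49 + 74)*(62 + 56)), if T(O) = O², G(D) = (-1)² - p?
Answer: ¼ ≈ 0.25000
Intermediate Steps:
H(z, m) = -2 (H(z, m) = -3 + 1 = -2)
G(D) = -2 (G(D) = (-1)² - 1*3 = 1 - 3 = -2)
d(P, E) = 4 (d(P, E) = (-2)² = 4)
1/d(G(12), (49 + 74)*(62 + 56)) = 1/4 = ¼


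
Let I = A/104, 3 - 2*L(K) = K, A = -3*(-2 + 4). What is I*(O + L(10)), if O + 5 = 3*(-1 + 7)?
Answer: -57/104 ≈ -0.54808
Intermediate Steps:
A = -6 (A = -3*2 = -6)
L(K) = 3/2 - K/2
O = 13 (O = -5 + 3*(-1 + 7) = -5 + 3*6 = -5 + 18 = 13)
I = -3/52 (I = -6/104 = -6*1/104 = -3/52 ≈ -0.057692)
I*(O + L(10)) = -3*(13 + (3/2 - 1/2*10))/52 = -3*(13 + (3/2 - 5))/52 = -3*(13 - 7/2)/52 = -3/52*19/2 = -57/104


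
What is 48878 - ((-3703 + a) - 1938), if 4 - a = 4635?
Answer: 59150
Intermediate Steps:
a = -4631 (a = 4 - 1*4635 = 4 - 4635 = -4631)
48878 - ((-3703 + a) - 1938) = 48878 - ((-3703 - 4631) - 1938) = 48878 - (-8334 - 1938) = 48878 - 1*(-10272) = 48878 + 10272 = 59150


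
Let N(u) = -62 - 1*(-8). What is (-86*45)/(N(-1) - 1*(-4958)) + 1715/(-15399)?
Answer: -34002245/37758348 ≈ -0.90052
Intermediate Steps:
N(u) = -54 (N(u) = -62 + 8 = -54)
(-86*45)/(N(-1) - 1*(-4958)) + 1715/(-15399) = (-86*45)/(-54 - 1*(-4958)) + 1715/(-15399) = -3870/(-54 + 4958) + 1715*(-1/15399) = -3870/4904 - 1715/15399 = -3870*1/4904 - 1715/15399 = -1935/2452 - 1715/15399 = -34002245/37758348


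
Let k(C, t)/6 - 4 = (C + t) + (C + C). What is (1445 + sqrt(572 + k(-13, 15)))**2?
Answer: 2088477 + 5780*sqrt(113) ≈ 2.1499e+6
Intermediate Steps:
k(C, t) = 24 + 6*t + 18*C (k(C, t) = 24 + 6*((C + t) + (C + C)) = 24 + 6*((C + t) + 2*C) = 24 + 6*(t + 3*C) = 24 + (6*t + 18*C) = 24 + 6*t + 18*C)
(1445 + sqrt(572 + k(-13, 15)))**2 = (1445 + sqrt(572 + (24 + 6*15 + 18*(-13))))**2 = (1445 + sqrt(572 + (24 + 90 - 234)))**2 = (1445 + sqrt(572 - 120))**2 = (1445 + sqrt(452))**2 = (1445 + 2*sqrt(113))**2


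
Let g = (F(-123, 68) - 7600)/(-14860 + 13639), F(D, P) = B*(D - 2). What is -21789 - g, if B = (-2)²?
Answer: -8870823/407 ≈ -21796.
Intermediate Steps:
B = 4
F(D, P) = -8 + 4*D (F(D, P) = 4*(D - 2) = 4*(-2 + D) = -8 + 4*D)
g = 2700/407 (g = ((-8 + 4*(-123)) - 7600)/(-14860 + 13639) = ((-8 - 492) - 7600)/(-1221) = (-500 - 7600)*(-1/1221) = -8100*(-1/1221) = 2700/407 ≈ 6.6339)
-21789 - g = -21789 - 1*2700/407 = -21789 - 2700/407 = -8870823/407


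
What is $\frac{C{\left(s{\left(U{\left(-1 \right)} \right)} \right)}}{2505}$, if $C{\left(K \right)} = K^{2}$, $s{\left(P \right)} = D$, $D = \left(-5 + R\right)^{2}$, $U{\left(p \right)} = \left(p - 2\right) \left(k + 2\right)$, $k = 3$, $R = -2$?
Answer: $\frac{2401}{2505} \approx 0.95848$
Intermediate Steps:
$U{\left(p \right)} = -10 + 5 p$ ($U{\left(p \right)} = \left(p - 2\right) \left(3 + 2\right) = \left(-2 + p\right) 5 = -10 + 5 p$)
$D = 49$ ($D = \left(-5 - 2\right)^{2} = \left(-7\right)^{2} = 49$)
$s{\left(P \right)} = 49$
$\frac{C{\left(s{\left(U{\left(-1 \right)} \right)} \right)}}{2505} = \frac{49^{2}}{2505} = 2401 \cdot \frac{1}{2505} = \frac{2401}{2505}$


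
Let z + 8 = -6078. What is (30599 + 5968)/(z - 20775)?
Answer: -36567/26861 ≈ -1.3613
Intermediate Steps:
z = -6086 (z = -8 - 6078 = -6086)
(30599 + 5968)/(z - 20775) = (30599 + 5968)/(-6086 - 20775) = 36567/(-26861) = 36567*(-1/26861) = -36567/26861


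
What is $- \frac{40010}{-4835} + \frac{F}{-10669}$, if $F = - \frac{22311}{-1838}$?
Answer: $\frac{156894620507}{18962504474} \approx 8.2739$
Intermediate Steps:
$F = \frac{22311}{1838}$ ($F = \left(-22311\right) \left(- \frac{1}{1838}\right) = \frac{22311}{1838} \approx 12.139$)
$- \frac{40010}{-4835} + \frac{F}{-10669} = - \frac{40010}{-4835} + \frac{22311}{1838 \left(-10669\right)} = \left(-40010\right) \left(- \frac{1}{4835}\right) + \frac{22311}{1838} \left(- \frac{1}{10669}\right) = \frac{8002}{967} - \frac{22311}{19609622} = \frac{156894620507}{18962504474}$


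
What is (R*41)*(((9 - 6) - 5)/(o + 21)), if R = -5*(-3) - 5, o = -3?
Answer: -410/9 ≈ -45.556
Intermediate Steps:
R = 10 (R = 15 - 5 = 10)
(R*41)*(((9 - 6) - 5)/(o + 21)) = (10*41)*(((9 - 6) - 5)/(-3 + 21)) = 410*((3 - 5)/18) = 410*(-2*1/18) = 410*(-⅑) = -410/9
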